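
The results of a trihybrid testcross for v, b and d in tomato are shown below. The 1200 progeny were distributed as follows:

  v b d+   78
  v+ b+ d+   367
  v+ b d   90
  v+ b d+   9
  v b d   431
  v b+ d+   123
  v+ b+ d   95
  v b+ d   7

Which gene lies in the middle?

b

The two most frequent reciprocal classes, v+ b+ d+ and v b d, are the parental types, so the F1 was v+ b+ d+ / v b d.
The two rarest classes, v+ b d+ and v b+ d, are the double crossovers. Comparing them with the parentals, only the b allele has switched, so b is the middle locus and the order is d – b – v.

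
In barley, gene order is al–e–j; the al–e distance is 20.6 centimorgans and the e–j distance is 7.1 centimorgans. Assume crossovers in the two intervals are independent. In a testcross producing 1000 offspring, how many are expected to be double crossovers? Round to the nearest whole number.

Map distances give recombination frequencies of 0.206 and 0.071 for the two intervals.
With no interference, expected double-crossover frequency = 0.206 × 0.071 = 0.01463.
Expected number = 0.01463 × 1000 = 14.63 ≈ 15.

15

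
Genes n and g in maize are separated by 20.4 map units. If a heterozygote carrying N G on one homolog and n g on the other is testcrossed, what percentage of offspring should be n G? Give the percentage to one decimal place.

A map distance of 20.4 map units corresponds to a recombination frequency of 0.204.
The F1 is N G / n g, so n G is a recombinant gamete class with expected frequency r/2 = 0.204/2 = 0.1020.
That is 0.1020 = 10.2% of the progeny.

10.2%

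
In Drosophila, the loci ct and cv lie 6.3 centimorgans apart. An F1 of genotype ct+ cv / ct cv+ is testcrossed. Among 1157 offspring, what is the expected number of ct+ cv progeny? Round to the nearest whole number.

542

A map distance of 6.3 centimorgans corresponds to a recombination frequency of 0.063.
The F1 is ct+ cv / ct cv+, so ct+ cv is a parental gamete class with expected frequency (1 − r)/2 = 0.937/2 = 0.4685.
Expected number = 0.4685 × 1157 = 542.05 ≈ 542.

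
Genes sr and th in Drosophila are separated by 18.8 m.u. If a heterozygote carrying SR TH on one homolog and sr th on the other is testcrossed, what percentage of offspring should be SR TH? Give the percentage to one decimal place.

A map distance of 18.8 m.u. corresponds to a recombination frequency of 0.188.
The F1 is SR TH / sr th, so SR TH is a parental gamete class with expected frequency (1 − r)/2 = 0.812/2 = 0.4060.
That is 0.4060 = 40.6% of the progeny.

40.6%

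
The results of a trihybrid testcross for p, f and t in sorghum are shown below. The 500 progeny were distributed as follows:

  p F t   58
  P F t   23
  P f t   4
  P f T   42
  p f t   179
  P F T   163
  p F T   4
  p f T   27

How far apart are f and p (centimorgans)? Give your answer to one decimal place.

The two most frequent reciprocal classes, P F T and p f t, are the parental types, so the F1 was P F T / p f t.
The two rarest classes, p F T and P f t, are the double crossovers. Comparing them with the parentals, only the p allele has switched, so p is the middle locus and the order is f – p – t.
Crossovers in the f–p interval produce the single-crossover classes P f T and p F t (42 + 58 = 100) plus the double crossovers (8).
RF(f–p) = (100 + 8) / 500 = 108/500 = 0.2160 → 21.6 centimorgans.

21.6 centimorgans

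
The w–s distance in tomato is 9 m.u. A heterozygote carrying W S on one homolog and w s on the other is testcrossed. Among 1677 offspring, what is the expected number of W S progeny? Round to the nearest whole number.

763

A map distance of 9 m.u. corresponds to a recombination frequency of 0.090.
The F1 is W S / w s, so W S is a parental gamete class with expected frequency (1 − r)/2 = 0.910/2 = 0.4550.
Expected number = 0.4550 × 1677 = 763.04 ≈ 763.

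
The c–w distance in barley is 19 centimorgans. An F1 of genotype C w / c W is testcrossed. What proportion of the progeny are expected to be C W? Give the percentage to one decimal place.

9.5%

A map distance of 19 centimorgans corresponds to a recombination frequency of 0.190.
The F1 is C w / c W, so C W is a recombinant gamete class with expected frequency r/2 = 0.190/2 = 0.0950.
That is 0.0950 = 9.5% of the progeny.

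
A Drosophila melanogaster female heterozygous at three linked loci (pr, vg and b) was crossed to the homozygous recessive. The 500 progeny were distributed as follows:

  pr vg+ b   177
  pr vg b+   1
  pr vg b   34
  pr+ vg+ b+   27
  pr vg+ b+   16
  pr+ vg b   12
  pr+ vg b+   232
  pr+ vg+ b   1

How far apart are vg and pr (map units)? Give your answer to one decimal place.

The two most frequent reciprocal classes, pr+ vg b+ and pr vg+ b, are the parental types, so the F1 was pr+ vg b+ / pr vg+ b.
The two rarest classes, pr vg b+ and pr+ vg+ b, are the double crossovers. Comparing them with the parentals, only the pr allele has switched, so pr is the middle locus and the order is vg – pr – b.
Crossovers in the vg–pr interval produce the single-crossover classes pr+ vg+ b+ and pr vg b (27 + 34 = 61) plus the double crossovers (2).
RF(vg–pr) = (61 + 2) / 500 = 63/500 = 0.1260 → 12.6 map units.

12.6 map units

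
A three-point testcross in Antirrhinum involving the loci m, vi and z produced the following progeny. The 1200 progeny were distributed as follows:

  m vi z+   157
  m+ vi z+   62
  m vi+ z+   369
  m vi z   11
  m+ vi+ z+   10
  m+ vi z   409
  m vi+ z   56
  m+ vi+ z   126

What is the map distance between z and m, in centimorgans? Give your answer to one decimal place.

The two most frequent reciprocal classes, m vi+ z+ and m+ vi z, are the parental types, so the F1 was m vi+ z+ / m+ vi z.
The two rarest classes, m+ vi+ z+ and m vi z, are the double crossovers. Comparing them with the parentals, only the m allele has switched, so m is the middle locus and the order is vi – m – z.
Crossovers in the m–z interval produce the single-crossover classes m vi+ z and m+ vi z+ (56 + 62 = 118) plus the double crossovers (21).
RF(m–z) = (118 + 21) / 1200 = 139/1200 = 0.1158 → 11.6 centimorgans.

11.6 centimorgans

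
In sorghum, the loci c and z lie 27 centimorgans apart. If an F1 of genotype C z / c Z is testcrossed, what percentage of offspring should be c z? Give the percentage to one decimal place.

A map distance of 27 centimorgans corresponds to a recombination frequency of 0.270.
The F1 is C z / c Z, so c z is a recombinant gamete class with expected frequency r/2 = 0.270/2 = 0.1350.
That is 0.1350 = 13.5% of the progeny.

13.5%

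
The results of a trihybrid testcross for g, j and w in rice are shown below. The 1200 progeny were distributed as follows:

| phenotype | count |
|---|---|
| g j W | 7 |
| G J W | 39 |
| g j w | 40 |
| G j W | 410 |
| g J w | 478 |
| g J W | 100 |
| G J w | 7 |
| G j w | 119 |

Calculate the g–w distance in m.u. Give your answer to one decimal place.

The two most frequent reciprocal classes, G j W and g J w, are the parental types, so the F1 was G j W / g J w.
The two rarest classes, g j W and G J w, are the double crossovers. Comparing them with the parentals, only the g allele has switched, so g is the middle locus and the order is j – g – w.
Crossovers in the g–w interval produce the single-crossover classes G j w and g J W (119 + 100 = 219) plus the double crossovers (14).
RF(g–w) = (219 + 14) / 1200 = 233/1200 = 0.1942 → 19.4 m.u.

19.4 m.u.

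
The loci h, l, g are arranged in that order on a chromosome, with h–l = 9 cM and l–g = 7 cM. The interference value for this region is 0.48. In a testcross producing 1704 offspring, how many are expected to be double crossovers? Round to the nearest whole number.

Map distances give recombination frequencies of 0.090 and 0.070 for the two intervals.
With interference 0.48 (so coincidence = 0.52), expected double-crossover frequency = 0.090 × 0.070 × 0.52 = 0.00328.
Expected number = 0.00328 × 1704 = 5.58 ≈ 6.

6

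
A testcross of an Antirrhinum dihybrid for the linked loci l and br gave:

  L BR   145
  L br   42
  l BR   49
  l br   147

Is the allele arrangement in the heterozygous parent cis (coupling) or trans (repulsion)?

cis

The two most frequent classes are L BR (145) and l br (147); these are the parental (non-recombinant) types.
So the F1 carried L BR on one chromosome and l br on the other — the recessive alleles are on the same chromosome (cis / coupling).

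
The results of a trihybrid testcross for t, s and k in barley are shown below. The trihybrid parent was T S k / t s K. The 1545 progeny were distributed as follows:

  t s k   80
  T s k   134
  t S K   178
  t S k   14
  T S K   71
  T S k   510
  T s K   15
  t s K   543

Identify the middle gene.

t

The two rarest classes, t S k and T s K, are the double crossovers. Comparing them with the parentals, only the t allele has switched, so t is the middle locus and the order is k – t – s.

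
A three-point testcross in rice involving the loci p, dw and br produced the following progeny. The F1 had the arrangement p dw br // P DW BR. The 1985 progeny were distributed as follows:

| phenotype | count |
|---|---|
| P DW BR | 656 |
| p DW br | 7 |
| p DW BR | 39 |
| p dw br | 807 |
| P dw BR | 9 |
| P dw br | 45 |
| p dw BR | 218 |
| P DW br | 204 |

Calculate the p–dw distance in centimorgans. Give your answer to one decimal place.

5.0 centimorgans

The two rarest classes, p DW br and P dw BR, are the double crossovers. Comparing them with the parentals, only the dw allele has switched, so dw is the middle locus and the order is p – dw – br.
Crossovers in the p–dw interval produce the single-crossover classes P dw br and p DW BR (45 + 39 = 84) plus the double crossovers (16).
RF(p–dw) = (84 + 16) / 1985 = 100/1985 = 0.0504 → 5.0 centimorgans.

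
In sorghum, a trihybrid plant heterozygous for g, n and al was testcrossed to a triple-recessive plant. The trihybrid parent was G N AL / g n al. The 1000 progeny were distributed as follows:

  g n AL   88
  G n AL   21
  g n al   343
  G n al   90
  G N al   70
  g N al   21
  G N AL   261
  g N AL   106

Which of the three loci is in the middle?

n

The two rarest classes, G n AL and g N al, are the double crossovers. Comparing them with the parentals, only the n allele has switched, so n is the middle locus and the order is al – n – g.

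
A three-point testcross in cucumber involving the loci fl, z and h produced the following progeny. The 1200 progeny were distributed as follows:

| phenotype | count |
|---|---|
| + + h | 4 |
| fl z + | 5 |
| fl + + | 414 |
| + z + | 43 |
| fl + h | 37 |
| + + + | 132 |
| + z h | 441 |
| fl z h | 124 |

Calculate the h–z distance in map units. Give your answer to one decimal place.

The two most frequent reciprocal classes, fl + + and + z h, are the parental types, so the F1 was fl + + / + z h.
The two rarest classes, fl z + and + + h, are the double crossovers. Comparing them with the parentals, only the z allele has switched, so z is the middle locus and the order is h – z – fl.
Crossovers in the h–z interval produce the single-crossover classes fl + h and + z + (37 + 43 = 80) plus the double crossovers (9).
RF(h–z) = (80 + 9) / 1200 = 89/1200 = 0.0742 → 7.4 map units.

7.4 map units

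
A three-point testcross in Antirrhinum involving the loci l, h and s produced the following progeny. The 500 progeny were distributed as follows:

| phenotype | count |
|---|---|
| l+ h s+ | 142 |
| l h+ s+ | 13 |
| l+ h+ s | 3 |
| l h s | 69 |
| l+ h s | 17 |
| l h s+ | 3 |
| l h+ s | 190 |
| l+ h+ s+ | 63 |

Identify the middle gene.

l

The two most frequent reciprocal classes, l+ h s+ and l h+ s, are the parental types, so the F1 was l+ h s+ / l h+ s.
The two rarest classes, l h s+ and l+ h+ s, are the double crossovers. Comparing them with the parentals, only the l allele has switched, so l is the middle locus and the order is s – l – h.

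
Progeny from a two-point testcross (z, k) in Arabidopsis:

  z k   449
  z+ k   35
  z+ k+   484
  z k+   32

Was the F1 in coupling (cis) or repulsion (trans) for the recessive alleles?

The two most frequent classes are z+ k+ (484) and z k (449); these are the parental (non-recombinant) types.
So the F1 carried z+ k+ on one chromosome and z k on the other — the recessive alleles are on the same chromosome (cis / coupling).

cis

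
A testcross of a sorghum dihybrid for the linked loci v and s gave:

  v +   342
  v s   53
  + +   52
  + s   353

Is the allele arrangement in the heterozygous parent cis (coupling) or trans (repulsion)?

The two most frequent classes are + s (353) and v + (342); these are the parental (non-recombinant) types.
So the F1 carried + s on one chromosome and v + on the other — the recessive alleles are on opposite chromosomes (trans / repulsion).

trans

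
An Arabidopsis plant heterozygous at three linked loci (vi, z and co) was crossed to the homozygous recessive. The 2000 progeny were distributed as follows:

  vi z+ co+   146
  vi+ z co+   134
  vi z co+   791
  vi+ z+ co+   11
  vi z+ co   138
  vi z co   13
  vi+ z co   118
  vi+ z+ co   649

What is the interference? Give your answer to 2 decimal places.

The two most frequent reciprocal classes, vi z co+ and vi+ z+ co, are the parental types, so the F1 was vi z co+ / vi+ z+ co.
The two rarest classes, vi z co and vi+ z+ co+, are the double crossovers. Comparing them with the parentals, only the co allele has switched, so co is the middle locus and the order is vi – co – z.
vi–co: (272 + 24)/2000 = 0.1480; co–z: (264 + 24)/2000 = 0.1440.
Expected DCO frequency = 0.1480 × 0.1440 ≈ 0.02131; observed = 24/2000 ≈ 0.01200.
Coefficient of coincidence = 0.01200/0.02131 ≈ 0.56; interference = 1 − 0.56 = 0.44.

0.44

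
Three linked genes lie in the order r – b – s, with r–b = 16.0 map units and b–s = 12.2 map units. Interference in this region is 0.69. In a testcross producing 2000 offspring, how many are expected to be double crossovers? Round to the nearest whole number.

12

Map distances give recombination frequencies of 0.160 and 0.122 for the two intervals.
With interference 0.69 (so coincidence = 0.31), expected double-crossover frequency = 0.160 × 0.122 × 0.31 = 0.00605.
Expected number = 0.00605 × 2000 = 12.10 ≈ 12.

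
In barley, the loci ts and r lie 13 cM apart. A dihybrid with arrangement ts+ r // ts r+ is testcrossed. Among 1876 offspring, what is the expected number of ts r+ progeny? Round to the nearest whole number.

A map distance of 13 cM corresponds to a recombination frequency of 0.130.
The F1 is ts+ r / ts r+, so ts r+ is a parental gamete class with expected frequency (1 − r)/2 = 0.870/2 = 0.4350.
Expected number = 0.4350 × 1876 = 816.06 ≈ 816.

816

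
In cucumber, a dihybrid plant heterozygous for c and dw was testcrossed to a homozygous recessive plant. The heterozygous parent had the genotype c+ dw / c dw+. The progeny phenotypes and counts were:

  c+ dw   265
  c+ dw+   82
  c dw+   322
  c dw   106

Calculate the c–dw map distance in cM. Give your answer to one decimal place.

24.3 cM

The recombinant classes are c+ dw+ and c dw: 82 + 106 = 188.
Recombination frequency = 188/775 = 0.2426 ≈ 24.3%, i.e. 24.3 cM.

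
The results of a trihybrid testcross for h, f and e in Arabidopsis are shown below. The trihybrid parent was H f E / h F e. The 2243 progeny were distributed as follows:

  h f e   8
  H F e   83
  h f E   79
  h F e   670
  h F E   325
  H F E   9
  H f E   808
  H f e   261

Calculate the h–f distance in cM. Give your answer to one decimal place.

8.0 cM

The two rarest classes, H F E and h f e, are the double crossovers. Comparing them with the parentals, only the f allele has switched, so f is the middle locus and the order is h – f – e.
Crossovers in the h–f interval produce the single-crossover classes h f E and H F e (79 + 83 = 162) plus the double crossovers (17).
RF(h–f) = (162 + 17) / 2243 = 179/2243 = 0.0798 → 8.0 cM.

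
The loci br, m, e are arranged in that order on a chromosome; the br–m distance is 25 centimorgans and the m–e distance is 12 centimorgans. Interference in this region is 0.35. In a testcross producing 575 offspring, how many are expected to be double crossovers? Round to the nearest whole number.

11

Map distances give recombination frequencies of 0.250 and 0.120 for the two intervals.
With interference 0.35 (so coincidence = 0.65), expected double-crossover frequency = 0.250 × 0.120 × 0.65 = 0.01950.
Expected number = 0.01950 × 575 = 11.21 ≈ 11.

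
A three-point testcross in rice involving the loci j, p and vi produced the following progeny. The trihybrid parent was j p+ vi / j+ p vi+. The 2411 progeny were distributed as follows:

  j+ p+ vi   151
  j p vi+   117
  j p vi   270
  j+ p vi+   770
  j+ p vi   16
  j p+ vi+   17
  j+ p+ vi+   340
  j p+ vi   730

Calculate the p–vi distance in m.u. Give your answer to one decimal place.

The two rarest classes, j p+ vi+ and j+ p vi, are the double crossovers. Comparing them with the parentals, only the vi allele has switched, so vi is the middle locus and the order is j – vi – p.
Crossovers in the vi–p interval produce the single-crossover classes j p vi and j+ p+ vi+ (270 + 340 = 610) plus the double crossovers (33).
RF(vi–p) = (610 + 33) / 2411 = 643/2411 = 0.2667 → 26.7 m.u.

26.7 m.u.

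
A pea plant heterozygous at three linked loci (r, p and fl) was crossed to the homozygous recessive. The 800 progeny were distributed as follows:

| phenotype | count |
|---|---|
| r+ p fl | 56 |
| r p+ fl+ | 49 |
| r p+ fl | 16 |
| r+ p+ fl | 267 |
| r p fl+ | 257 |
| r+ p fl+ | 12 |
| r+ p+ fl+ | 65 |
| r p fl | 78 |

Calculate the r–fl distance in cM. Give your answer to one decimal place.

The two most frequent reciprocal classes, r+ p+ fl and r p fl+, are the parental types, so the F1 was r+ p+ fl / r p fl+.
The two rarest classes, r p+ fl and r+ p fl+, are the double crossovers. Comparing them with the parentals, only the r allele has switched, so r is the middle locus and the order is fl – r – p.
Crossovers in the fl–r interval produce the single-crossover classes r+ p+ fl+ and r p fl (65 + 78 = 143) plus the double crossovers (28).
RF(fl–r) = (143 + 28) / 800 = 171/800 = 0.2137 → 21.4 cM.

21.4 cM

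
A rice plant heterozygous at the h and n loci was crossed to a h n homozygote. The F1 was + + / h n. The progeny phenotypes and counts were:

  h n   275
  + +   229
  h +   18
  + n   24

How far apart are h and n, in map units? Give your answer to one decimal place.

The recombinant classes are + n and h +: 24 + 18 = 42.
Recombination frequency = 42/546 = 0.0769 ≈ 7.7%, i.e. 7.7 map units.

7.7 map units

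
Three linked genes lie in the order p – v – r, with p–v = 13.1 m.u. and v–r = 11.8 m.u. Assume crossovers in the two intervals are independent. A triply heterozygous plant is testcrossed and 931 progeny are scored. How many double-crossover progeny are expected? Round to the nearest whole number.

14

Map distances give recombination frequencies of 0.131 and 0.118 for the two intervals.
With no interference, expected double-crossover frequency = 0.131 × 0.118 = 0.01546.
Expected number = 0.01546 × 931 = 14.39 ≈ 14.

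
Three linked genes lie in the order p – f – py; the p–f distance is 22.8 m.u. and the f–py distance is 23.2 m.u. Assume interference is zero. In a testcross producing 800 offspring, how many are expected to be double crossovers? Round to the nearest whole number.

Map distances give recombination frequencies of 0.228 and 0.232 for the two intervals.
With no interference, expected double-crossover frequency = 0.228 × 0.232 = 0.05290.
Expected number = 0.05290 × 800 = 42.32 ≈ 42.

42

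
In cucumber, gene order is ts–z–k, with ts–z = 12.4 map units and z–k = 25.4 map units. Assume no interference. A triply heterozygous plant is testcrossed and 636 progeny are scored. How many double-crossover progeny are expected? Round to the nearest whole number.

20

Map distances give recombination frequencies of 0.124 and 0.254 for the two intervals.
With no interference, expected double-crossover frequency = 0.124 × 0.254 = 0.03150.
Expected number = 0.03150 × 636 = 20.03 ≈ 20.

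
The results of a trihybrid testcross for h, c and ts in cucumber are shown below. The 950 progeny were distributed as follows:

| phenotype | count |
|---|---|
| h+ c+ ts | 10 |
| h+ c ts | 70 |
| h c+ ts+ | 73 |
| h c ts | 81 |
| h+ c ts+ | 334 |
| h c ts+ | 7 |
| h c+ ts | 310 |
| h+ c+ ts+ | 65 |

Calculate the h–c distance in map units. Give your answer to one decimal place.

The two most frequent reciprocal classes, h+ c ts+ and h c+ ts, are the parental types, so the F1 was h+ c ts+ / h c+ ts.
The two rarest classes, h c ts+ and h+ c+ ts, are the double crossovers. Comparing them with the parentals, only the h allele has switched, so h is the middle locus and the order is ts – h – c.
Crossovers in the h–c interval produce the single-crossover classes h+ c+ ts+ and h c ts (65 + 81 = 146) plus the double crossovers (17).
RF(h–c) = (146 + 17) / 950 = 163/950 = 0.1716 → 17.2 map units.

17.2 map units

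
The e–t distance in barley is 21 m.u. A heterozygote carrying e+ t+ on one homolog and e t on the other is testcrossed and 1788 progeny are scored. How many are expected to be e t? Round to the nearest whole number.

706

A map distance of 21 m.u. corresponds to a recombination frequency of 0.210.
The F1 is e+ t+ / e t, so e t is a parental gamete class with expected frequency (1 − r)/2 = 0.790/2 = 0.3950.
Expected number = 0.3950 × 1788 = 706.26 ≈ 706.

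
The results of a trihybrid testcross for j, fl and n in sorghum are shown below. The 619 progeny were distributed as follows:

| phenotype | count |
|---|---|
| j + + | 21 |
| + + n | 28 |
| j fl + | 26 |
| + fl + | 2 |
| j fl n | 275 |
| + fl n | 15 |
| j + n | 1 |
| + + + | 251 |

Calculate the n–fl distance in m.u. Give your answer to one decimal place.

The two most frequent reciprocal classes, + + + and j fl n, are the parental types, so the F1 was + + + / j fl n.
The two rarest classes, + fl + and j + n, are the double crossovers. Comparing them with the parentals, only the fl allele has switched, so fl is the middle locus and the order is j – fl – n.
Crossovers in the fl–n interval produce the single-crossover classes + + n and j fl + (28 + 26 = 54) plus the double crossovers (3).
RF(fl–n) = (54 + 3) / 619 = 57/619 = 0.0921 → 9.2 m.u.

9.2 m.u.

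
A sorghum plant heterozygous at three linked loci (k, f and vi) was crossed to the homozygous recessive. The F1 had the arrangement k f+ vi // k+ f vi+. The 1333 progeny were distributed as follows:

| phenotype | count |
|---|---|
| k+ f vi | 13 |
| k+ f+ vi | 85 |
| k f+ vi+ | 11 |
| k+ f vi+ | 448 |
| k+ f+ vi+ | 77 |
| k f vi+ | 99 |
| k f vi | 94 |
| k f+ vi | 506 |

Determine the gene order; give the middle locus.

The two rarest classes, k f+ vi+ and k+ f vi, are the double crossovers. Comparing them with the parentals, only the vi allele has switched, so vi is the middle locus and the order is f – vi – k.

vi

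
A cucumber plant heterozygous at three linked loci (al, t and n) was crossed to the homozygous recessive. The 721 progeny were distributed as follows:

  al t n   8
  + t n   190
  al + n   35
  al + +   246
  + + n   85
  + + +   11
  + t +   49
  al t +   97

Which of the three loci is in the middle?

The two most frequent reciprocal classes, al + + and + t n, are the parental types, so the F1 was al + + / + t n.
The two rarest classes, + + + and al t n, are the double crossovers. Comparing them with the parentals, only the al allele has switched, so al is the middle locus and the order is n – al – t.

al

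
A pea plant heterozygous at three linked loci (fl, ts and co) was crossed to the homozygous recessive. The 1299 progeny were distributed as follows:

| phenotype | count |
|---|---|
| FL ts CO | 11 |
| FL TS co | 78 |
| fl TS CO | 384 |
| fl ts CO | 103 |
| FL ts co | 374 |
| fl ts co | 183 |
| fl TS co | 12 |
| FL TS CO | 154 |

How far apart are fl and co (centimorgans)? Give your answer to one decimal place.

The two most frequent reciprocal classes, FL ts co and fl TS CO, are the parental types, so the F1 was FL ts co / fl TS CO.
The two rarest classes, FL ts CO and fl TS co, are the double crossovers. Comparing them with the parentals, only the co allele has switched, so co is the middle locus and the order is fl – co – ts.
Crossovers in the fl–co interval produce the single-crossover classes fl ts co and FL TS CO (183 + 154 = 337) plus the double crossovers (23).
RF(fl–co) = (337 + 23) / 1299 = 360/1299 = 0.2771 → 27.7 centimorgans.

27.7 centimorgans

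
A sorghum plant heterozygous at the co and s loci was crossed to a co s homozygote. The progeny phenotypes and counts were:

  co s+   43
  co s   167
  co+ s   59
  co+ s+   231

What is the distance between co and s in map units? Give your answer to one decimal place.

20.4 map units

The two most frequent classes, co+ s+ (231) and co s (167), are the parental types, so the F1 was co+ s+ / co s.
The recombinant classes are co+ s and co s+: 59 + 43 = 102.
Recombination frequency = 102/500 = 0.2040 ≈ 20.4%, i.e. 20.4 map units.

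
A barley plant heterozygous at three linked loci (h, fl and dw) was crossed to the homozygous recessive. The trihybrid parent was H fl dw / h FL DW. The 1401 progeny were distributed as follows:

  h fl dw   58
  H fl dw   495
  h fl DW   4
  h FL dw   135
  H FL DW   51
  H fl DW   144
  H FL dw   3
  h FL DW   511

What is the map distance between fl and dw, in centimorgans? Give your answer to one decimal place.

The two rarest classes, H FL dw and h fl DW, are the double crossovers. Comparing them with the parentals, only the fl allele has switched, so fl is the middle locus and the order is dw – fl – h.
Crossovers in the dw–fl interval produce the single-crossover classes H fl DW and h FL dw (144 + 135 = 279) plus the double crossovers (7).
RF(dw–fl) = (279 + 7) / 1401 = 286/1401 = 0.2041 → 20.4 centimorgans.

20.4 centimorgans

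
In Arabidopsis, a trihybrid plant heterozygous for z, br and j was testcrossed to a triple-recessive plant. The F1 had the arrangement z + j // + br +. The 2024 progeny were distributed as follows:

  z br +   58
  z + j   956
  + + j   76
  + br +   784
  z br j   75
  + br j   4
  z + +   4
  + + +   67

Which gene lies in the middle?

j

The two rarest classes, z + + and + br j, are the double crossovers. Comparing them with the parentals, only the j allele has switched, so j is the middle locus and the order is z – j – br.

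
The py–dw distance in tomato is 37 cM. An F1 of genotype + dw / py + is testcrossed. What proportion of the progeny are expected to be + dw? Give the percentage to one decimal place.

A map distance of 37 cM corresponds to a recombination frequency of 0.370.
The F1 is + dw / py +, so + dw is a parental gamete class with expected frequency (1 − r)/2 = 0.630/2 = 0.3150.
That is 0.3150 = 31.5% of the progeny.

31.5%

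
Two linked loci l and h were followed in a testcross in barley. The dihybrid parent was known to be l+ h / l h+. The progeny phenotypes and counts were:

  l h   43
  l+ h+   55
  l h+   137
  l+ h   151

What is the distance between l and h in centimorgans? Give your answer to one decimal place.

The recombinant classes are l+ h+ and l h: 55 + 43 = 98.
Recombination frequency = 98/386 = 0.2539 ≈ 25.4%, i.e. 25.4 centimorgans.

25.4 centimorgans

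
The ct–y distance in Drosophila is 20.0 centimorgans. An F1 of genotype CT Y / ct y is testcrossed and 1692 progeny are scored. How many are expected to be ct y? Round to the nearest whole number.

677

A map distance of 20.0 centimorgans corresponds to a recombination frequency of 0.200.
The F1 is CT Y / ct y, so ct y is a parental gamete class with expected frequency (1 − r)/2 = 0.800/2 = 0.4000.
Expected number = 0.4000 × 1692 = 676.80 ≈ 677.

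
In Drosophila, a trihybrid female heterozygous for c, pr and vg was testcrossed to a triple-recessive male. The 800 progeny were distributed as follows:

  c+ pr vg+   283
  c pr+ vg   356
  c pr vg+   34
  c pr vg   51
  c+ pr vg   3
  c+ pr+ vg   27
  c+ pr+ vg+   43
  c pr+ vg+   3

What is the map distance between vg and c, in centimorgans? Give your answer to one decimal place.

The two most frequent reciprocal classes, c+ pr vg+ and c pr+ vg, are the parental types, so the F1 was c+ pr vg+ / c pr+ vg.
The two rarest classes, c+ pr vg and c pr+ vg+, are the double crossovers. Comparing them with the parentals, only the vg allele has switched, so vg is the middle locus and the order is c – vg – pr.
Crossovers in the c–vg interval produce the single-crossover classes c pr vg+ and c+ pr+ vg (34 + 27 = 61) plus the double crossovers (6).
RF(c–vg) = (61 + 6) / 800 = 67/800 = 0.0838 → 8.4 centimorgans.

8.4 centimorgans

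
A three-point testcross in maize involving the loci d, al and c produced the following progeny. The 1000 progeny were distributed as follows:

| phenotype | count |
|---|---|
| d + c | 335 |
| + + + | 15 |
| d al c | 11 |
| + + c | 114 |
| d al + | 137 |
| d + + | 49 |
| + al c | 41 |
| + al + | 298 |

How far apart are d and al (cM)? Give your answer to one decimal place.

The two most frequent reciprocal classes, + al + and d + c, are the parental types, so the F1 was + al + / d + c.
The two rarest classes, + + + and d al c, are the double crossovers. Comparing them with the parentals, only the al allele has switched, so al is the middle locus and the order is d – al – c.
Crossovers in the d–al interval produce the single-crossover classes d al + and + + c (137 + 114 = 251) plus the double crossovers (26).
RF(d–al) = (251 + 26) / 1000 = 277/1000 = 0.2770 → 27.7 cM.

27.7 cM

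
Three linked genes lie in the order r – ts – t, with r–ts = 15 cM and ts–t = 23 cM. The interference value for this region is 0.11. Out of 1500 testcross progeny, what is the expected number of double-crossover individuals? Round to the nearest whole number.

46

Map distances give recombination frequencies of 0.150 and 0.230 for the two intervals.
With interference 0.11 (so coincidence = 0.89), expected double-crossover frequency = 0.150 × 0.230 × 0.89 = 0.03071.
Expected number = 0.03071 × 1500 = 46.06 ≈ 46.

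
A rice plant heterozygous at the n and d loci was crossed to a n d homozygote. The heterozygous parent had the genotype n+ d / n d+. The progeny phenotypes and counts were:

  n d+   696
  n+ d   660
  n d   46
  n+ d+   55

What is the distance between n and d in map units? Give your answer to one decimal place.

The recombinant classes are n+ d+ and n d: 55 + 46 = 101.
Recombination frequency = 101/1457 = 0.0693 ≈ 6.9%, i.e. 6.9 map units.

6.9 map units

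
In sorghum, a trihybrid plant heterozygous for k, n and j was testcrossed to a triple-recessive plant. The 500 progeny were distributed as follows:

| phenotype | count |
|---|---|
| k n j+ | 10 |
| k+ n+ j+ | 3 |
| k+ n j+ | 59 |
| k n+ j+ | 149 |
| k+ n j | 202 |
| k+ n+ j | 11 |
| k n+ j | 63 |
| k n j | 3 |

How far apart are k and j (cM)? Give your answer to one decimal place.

The two most frequent reciprocal classes, k n+ j+ and k+ n j, are the parental types, so the F1 was k n+ j+ / k+ n j.
The two rarest classes, k+ n+ j+ and k n j, are the double crossovers. Comparing them with the parentals, only the k allele has switched, so k is the middle locus and the order is j – k – n.
Crossovers in the j–k interval produce the single-crossover classes k n+ j and k+ n j+ (63 + 59 = 122) plus the double crossovers (6).
RF(j–k) = (122 + 6) / 500 = 128/500 = 0.2560 → 25.6 cM.

25.6 cM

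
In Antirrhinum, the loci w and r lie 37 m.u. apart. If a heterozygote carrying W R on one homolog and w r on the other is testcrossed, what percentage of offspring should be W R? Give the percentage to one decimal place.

31.5%

A map distance of 37 m.u. corresponds to a recombination frequency of 0.370.
The F1 is W R / w r, so W R is a parental gamete class with expected frequency (1 − r)/2 = 0.630/2 = 0.3150.
That is 0.3150 = 31.5% of the progeny.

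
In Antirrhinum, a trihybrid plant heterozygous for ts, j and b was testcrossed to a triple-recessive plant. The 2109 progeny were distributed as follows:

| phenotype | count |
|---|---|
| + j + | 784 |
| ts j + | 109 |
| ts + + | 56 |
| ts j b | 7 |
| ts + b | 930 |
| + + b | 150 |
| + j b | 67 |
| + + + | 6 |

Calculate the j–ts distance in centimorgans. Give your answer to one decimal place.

12.9 centimorgans

The two most frequent reciprocal classes, ts + b and + j +, are the parental types, so the F1 was ts + b / + j +.
The two rarest classes, ts j b and + + +, are the double crossovers. Comparing them with the parentals, only the j allele has switched, so j is the middle locus and the order is b – j – ts.
Crossovers in the j–ts interval produce the single-crossover classes + + b and ts j + (150 + 109 = 259) plus the double crossovers (13).
RF(j–ts) = (259 + 13) / 2109 = 272/2109 = 0.1290 → 12.9 centimorgans.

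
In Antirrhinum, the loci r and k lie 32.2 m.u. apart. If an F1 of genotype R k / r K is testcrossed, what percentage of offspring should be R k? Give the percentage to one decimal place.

A map distance of 32.2 m.u. corresponds to a recombination frequency of 0.322.
The F1 is R k / r K, so R k is a parental gamete class with expected frequency (1 − r)/2 = 0.678/2 = 0.3390.
That is 0.3390 = 33.9% of the progeny.

33.9%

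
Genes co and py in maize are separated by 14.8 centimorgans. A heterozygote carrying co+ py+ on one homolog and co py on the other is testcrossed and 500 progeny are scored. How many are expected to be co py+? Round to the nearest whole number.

37

A map distance of 14.8 centimorgans corresponds to a recombination frequency of 0.148.
The F1 is co+ py+ / co py, so co py+ is a recombinant gamete class with expected frequency r/2 = 0.148/2 = 0.0740.
Expected number = 0.0740 × 500 = 37.00 ≈ 37.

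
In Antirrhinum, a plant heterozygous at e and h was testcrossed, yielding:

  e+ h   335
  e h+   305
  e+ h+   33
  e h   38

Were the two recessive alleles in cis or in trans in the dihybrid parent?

The two most frequent classes are e+ h (335) and e h+ (305); these are the parental (non-recombinant) types.
So the F1 carried e+ h on one chromosome and e h+ on the other — the recessive alleles are on opposite chromosomes (trans / repulsion).

trans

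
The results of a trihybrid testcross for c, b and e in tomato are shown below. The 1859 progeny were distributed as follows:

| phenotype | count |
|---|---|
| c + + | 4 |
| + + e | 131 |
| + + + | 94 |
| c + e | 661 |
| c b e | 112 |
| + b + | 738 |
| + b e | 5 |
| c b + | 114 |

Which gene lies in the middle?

e

The two most frequent reciprocal classes, c + e and + b +, are the parental types, so the F1 was c + e / + b +.
The two rarest classes, c + + and + b e, are the double crossovers. Comparing them with the parentals, only the e allele has switched, so e is the middle locus and the order is c – e – b.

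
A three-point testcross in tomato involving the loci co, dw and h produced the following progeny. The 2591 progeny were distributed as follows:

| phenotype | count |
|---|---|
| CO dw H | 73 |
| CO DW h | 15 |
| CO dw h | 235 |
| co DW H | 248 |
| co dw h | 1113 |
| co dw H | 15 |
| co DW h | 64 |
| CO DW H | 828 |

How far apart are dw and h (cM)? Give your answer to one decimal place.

The two most frequent reciprocal classes, co dw h and CO DW H, are the parental types, so the F1 was co dw h / CO DW H.
The two rarest classes, co dw H and CO DW h, are the double crossovers. Comparing them with the parentals, only the h allele has switched, so h is the middle locus and the order is co – h – dw.
Crossovers in the h–dw interval produce the single-crossover classes co DW h and CO dw H (64 + 73 = 137) plus the double crossovers (30).
RF(h–dw) = (137 + 30) / 2591 = 167/2591 = 0.0645 → 6.4 cM.

6.4 cM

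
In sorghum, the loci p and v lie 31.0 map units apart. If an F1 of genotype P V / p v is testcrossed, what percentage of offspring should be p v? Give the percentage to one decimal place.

34.5%

A map distance of 31.0 map units corresponds to a recombination frequency of 0.310.
The F1 is P V / p v, so p v is a parental gamete class with expected frequency (1 − r)/2 = 0.690/2 = 0.3450.
That is 0.3450 = 34.5% of the progeny.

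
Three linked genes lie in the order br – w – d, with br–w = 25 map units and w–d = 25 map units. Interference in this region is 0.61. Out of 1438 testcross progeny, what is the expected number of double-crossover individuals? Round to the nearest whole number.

Map distances give recombination frequencies of 0.250 and 0.250 for the two intervals.
With interference 0.61 (so coincidence = 0.39), expected double-crossover frequency = 0.250 × 0.250 × 0.39 = 0.02438.
Expected number = 0.02438 × 1438 = 35.05 ≈ 35.

35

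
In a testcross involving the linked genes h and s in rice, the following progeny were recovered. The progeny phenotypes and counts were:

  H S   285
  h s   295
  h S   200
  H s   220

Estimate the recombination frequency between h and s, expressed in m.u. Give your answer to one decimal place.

42.0 m.u.

The two most frequent classes, H S (285) and h s (295), are the parental types, so the F1 was H S / h s.
The recombinant classes are H s and h S: 220 + 200 = 420.
Recombination frequency = 420/1000 = 0.4200 ≈ 42.0%, i.e. 42.0 m.u.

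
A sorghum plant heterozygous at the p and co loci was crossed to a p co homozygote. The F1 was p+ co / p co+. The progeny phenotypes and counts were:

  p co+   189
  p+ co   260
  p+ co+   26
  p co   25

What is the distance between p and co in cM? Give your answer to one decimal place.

10.2 cM

The recombinant classes are p+ co+ and p co: 26 + 25 = 51.
Recombination frequency = 51/500 = 0.1020 ≈ 10.2%, i.e. 10.2 cM.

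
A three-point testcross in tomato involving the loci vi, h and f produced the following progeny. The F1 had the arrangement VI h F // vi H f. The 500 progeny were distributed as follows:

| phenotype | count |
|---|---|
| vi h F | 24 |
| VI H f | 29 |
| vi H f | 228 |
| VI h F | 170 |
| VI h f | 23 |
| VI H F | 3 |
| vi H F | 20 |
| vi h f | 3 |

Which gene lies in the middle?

h

The two rarest classes, VI H F and vi h f, are the double crossovers. Comparing them with the parentals, only the h allele has switched, so h is the middle locus and the order is vi – h – f.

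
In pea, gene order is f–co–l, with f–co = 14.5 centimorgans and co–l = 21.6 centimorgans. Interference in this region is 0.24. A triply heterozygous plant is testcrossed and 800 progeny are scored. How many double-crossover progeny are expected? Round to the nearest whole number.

Map distances give recombination frequencies of 0.145 and 0.216 for the two intervals.
With interference 0.24 (so coincidence = 0.76), expected double-crossover frequency = 0.145 × 0.216 × 0.76 = 0.02380.
Expected number = 0.02380 × 800 = 19.04 ≈ 19.

19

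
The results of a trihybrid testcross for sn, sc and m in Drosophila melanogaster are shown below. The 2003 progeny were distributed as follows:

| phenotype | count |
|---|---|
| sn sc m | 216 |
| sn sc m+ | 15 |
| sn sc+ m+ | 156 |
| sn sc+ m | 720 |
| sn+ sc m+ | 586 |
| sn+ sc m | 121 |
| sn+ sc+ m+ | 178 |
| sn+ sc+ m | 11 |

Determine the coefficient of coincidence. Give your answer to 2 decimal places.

0.41

The two most frequent reciprocal classes, sn+ sc m+ and sn sc+ m, are the parental types, so the F1 was sn+ sc m+ / sn sc+ m.
The two rarest classes, sn sc m+ and sn+ sc+ m, are the double crossovers. Comparing them with the parentals, only the sn allele has switched, so sn is the middle locus and the order is sc – sn – m.
sc–sn: (394 + 26)/2003 = 0.2097; sn–m: (277 + 26)/2003 = 0.1513.
Expected DCO frequency = 0.2097 × 0.1513 ≈ 0.03173; observed = 26/2003 ≈ 0.01298.
Coefficient of coincidence = 0.01298/0.03173 ≈ 0.41.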